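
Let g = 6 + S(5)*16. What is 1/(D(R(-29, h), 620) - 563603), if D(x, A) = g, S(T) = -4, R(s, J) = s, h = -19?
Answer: -1/563661 ≈ -1.7741e-6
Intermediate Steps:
g = -58 (g = 6 - 4*16 = 6 - 64 = -58)
D(x, A) = -58
1/(D(R(-29, h), 620) - 563603) = 1/(-58 - 563603) = 1/(-563661) = -1/563661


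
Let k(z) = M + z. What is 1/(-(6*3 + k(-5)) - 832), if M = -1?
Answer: -1/844 ≈ -0.0011848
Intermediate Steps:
k(z) = -1 + z
1/(-(6*3 + k(-5)) - 832) = 1/(-(6*3 + (-1 - 5)) - 832) = 1/(-(18 - 6) - 832) = 1/(-1*12 - 832) = 1/(-12 - 832) = 1/(-844) = -1/844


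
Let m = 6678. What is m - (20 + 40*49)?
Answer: 4698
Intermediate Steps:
m - (20 + 40*49) = 6678 - (20 + 40*49) = 6678 - (20 + 1960) = 6678 - 1*1980 = 6678 - 1980 = 4698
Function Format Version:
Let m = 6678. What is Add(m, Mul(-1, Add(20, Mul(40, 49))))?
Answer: 4698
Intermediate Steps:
Add(m, Mul(-1, Add(20, Mul(40, 49)))) = Add(6678, Mul(-1, Add(20, Mul(40, 49)))) = Add(6678, Mul(-1, Add(20, 1960))) = Add(6678, Mul(-1, 1980)) = Add(6678, -1980) = 4698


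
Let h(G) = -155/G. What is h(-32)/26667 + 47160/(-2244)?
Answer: -3353612935/159575328 ≈ -21.016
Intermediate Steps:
h(-32)/26667 + 47160/(-2244) = -155/(-32)/26667 + 47160/(-2244) = -155*(-1/32)*(1/26667) + 47160*(-1/2244) = (155/32)*(1/26667) - 3930/187 = 155/853344 - 3930/187 = -3353612935/159575328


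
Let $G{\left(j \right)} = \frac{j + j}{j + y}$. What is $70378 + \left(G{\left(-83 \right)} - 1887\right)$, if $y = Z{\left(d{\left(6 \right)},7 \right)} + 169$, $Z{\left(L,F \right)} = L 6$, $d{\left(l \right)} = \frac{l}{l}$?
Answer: $\frac{3150503}{46} \approx 68489.0$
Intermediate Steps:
$d{\left(l \right)} = 1$
$Z{\left(L,F \right)} = 6 L$
$y = 175$ ($y = 6 \cdot 1 + 169 = 6 + 169 = 175$)
$G{\left(j \right)} = \frac{2 j}{175 + j}$ ($G{\left(j \right)} = \frac{j + j}{j + 175} = \frac{2 j}{175 + j}$)
$70378 + \left(G{\left(-83 \right)} - 1887\right) = 70378 - \left(1887 + \frac{166}{175 - 83}\right) = 70378 - \left(1887 + \frac{166}{92}\right) = 70378 - \left(1887 + 166 \cdot \frac{1}{92}\right) = 70378 - \frac{86885}{46} = \frac{3150503}{46}$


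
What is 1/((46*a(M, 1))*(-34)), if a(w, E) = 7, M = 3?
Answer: -1/10948 ≈ -9.1341e-5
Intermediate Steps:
1/((46*a(M, 1))*(-34)) = 1/((46*7)*(-34)) = 1/(322*(-34)) = 1/(-10948) = -1/10948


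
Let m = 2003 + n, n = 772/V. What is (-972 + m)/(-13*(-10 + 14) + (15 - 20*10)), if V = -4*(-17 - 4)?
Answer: -21844/4977 ≈ -4.3890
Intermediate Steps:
V = 84 (V = -4*(-21) = 84)
n = 193/21 (n = 772/84 = 772*(1/84) = 193/21 ≈ 9.1905)
m = 42256/21 (m = 2003 + 193/21 = 42256/21 ≈ 2012.2)
(-972 + m)/(-13*(-10 + 14) + (15 - 20*10)) = (-972 + 42256/21)/(-13*(-10 + 14) + (15 - 20*10)) = 21844/(21*(-13*4 + (15 - 200))) = 21844/(21*(-52 - 185)) = (21844/21)/(-237) = (21844/21)*(-1/237) = -21844/4977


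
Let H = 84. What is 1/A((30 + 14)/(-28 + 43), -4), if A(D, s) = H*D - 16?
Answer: 5/1152 ≈ 0.0043403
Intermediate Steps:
A(D, s) = -16 + 84*D (A(D, s) = 84*D - 16 = -16 + 84*D)
1/A((30 + 14)/(-28 + 43), -4) = 1/(-16 + 84*((30 + 14)/(-28 + 43))) = 1/(-16 + 84*(44/15)) = 1/(-16 + 1232/5) = 1/(1152/5) = 5/1152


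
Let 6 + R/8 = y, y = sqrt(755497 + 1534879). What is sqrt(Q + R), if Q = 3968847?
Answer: sqrt(3968799 + 16*sqrt(572594)) ≈ 1995.2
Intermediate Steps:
y = 2*sqrt(572594) (y = sqrt(2290376) = 2*sqrt(572594) ≈ 1513.4)
R = -48 + 16*sqrt(572594) (R = -48 + 8*(2*sqrt(572594)) = -48 + 16*sqrt(572594) ≈ 12059.)
sqrt(Q + R) = sqrt(3968847 + (-48 + 16*sqrt(572594))) = sqrt(3968799 + 16*sqrt(572594))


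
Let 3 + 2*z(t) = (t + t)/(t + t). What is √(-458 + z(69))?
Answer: 3*I*√51 ≈ 21.424*I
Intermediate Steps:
z(t) = -1 (z(t) = -3/2 + ((t + t)/(t + t))/2 = -3/2 + ((2*t)/((2*t)))/2 = -3/2 + ((2*t)*(1/(2*t)))/2 = -3/2 + (½)*1 = -3/2 + ½ = -1)
√(-458 + z(69)) = √(-458 - 1) = √(-459) = 3*I*√51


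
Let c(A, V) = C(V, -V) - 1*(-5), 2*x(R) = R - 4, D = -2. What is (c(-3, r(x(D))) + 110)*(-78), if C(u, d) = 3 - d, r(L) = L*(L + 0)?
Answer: -9906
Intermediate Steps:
x(R) = -2 + R/2 (x(R) = (R - 4)/2 = (-4 + R)/2 = -2 + R/2)
r(L) = L² (r(L) = L*L = L²)
c(A, V) = 8 + V (c(A, V) = (3 - (-1)*V) - 1*(-5) = (3 + V) + 5 = 8 + V)
(c(-3, r(x(D))) + 110)*(-78) = ((8 + (-2 + (½)*(-2))²) + 110)*(-78) = ((8 + (-2 - 1)²) + 110)*(-78) = ((8 + (-3)²) + 110)*(-78) = ((8 + 9) + 110)*(-78) = (17 + 110)*(-78) = 127*(-78) = -9906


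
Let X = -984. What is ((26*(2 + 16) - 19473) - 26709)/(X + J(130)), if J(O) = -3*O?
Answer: 7619/229 ≈ 33.271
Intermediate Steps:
((26*(2 + 16) - 19473) - 26709)/(X + J(130)) = ((26*(2 + 16) - 19473) - 26709)/(-984 - 3*130) = ((26*18 - 19473) - 26709)/(-984 - 390) = ((468 - 19473) - 26709)/(-1374) = (-19005 - 26709)*(-1/1374) = -45714*(-1/1374) = 7619/229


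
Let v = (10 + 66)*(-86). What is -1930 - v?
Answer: 4606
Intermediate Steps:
v = -6536 (v = 76*(-86) = -6536)
-1930 - v = -1930 - 1*(-6536) = -1930 + 6536 = 4606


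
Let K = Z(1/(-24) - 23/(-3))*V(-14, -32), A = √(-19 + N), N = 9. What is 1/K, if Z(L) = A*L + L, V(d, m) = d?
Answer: -4/4697 + 4*I*√10/4697 ≈ -0.00085161 + 0.002693*I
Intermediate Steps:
A = I*√10 (A = √(-19 + 9) = √(-10) = I*√10 ≈ 3.1623*I)
Z(L) = L + I*L*√10 (Z(L) = (I*√10)*L + L = I*L*√10 + L = L + I*L*√10)
K = -427/4 - 427*I*√10/4 (K = ((1/(-24) - 23/(-3))*(1 + I*√10))*(-14) = ((1*(-1/24) - 23*(-⅓))*(1 + I*√10))*(-14) = ((-1/24 + 23/3)*(1 + I*√10))*(-14) = (61*(1 + I*√10)/8)*(-14) = (61/8 + 61*I*√10/8)*(-14) = -427/4 - 427*I*√10/4 ≈ -106.75 - 337.57*I)
1/K = 1/(-427/4 - 427*I*√10/4)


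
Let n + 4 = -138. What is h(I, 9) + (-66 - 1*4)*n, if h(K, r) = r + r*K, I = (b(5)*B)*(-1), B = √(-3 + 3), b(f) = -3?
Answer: 9949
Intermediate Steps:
B = 0 (B = √0 = 0)
n = -142 (n = -4 - 138 = -142)
I = 0 (I = -3*0*(-1) = 0*(-1) = 0)
h(K, r) = r + K*r
h(I, 9) + (-66 - 1*4)*n = 9*(1 + 0) + (-66 - 1*4)*(-142) = 9*1 + (-66 - 4)*(-142) = 9 - 70*(-142) = 9 + 9940 = 9949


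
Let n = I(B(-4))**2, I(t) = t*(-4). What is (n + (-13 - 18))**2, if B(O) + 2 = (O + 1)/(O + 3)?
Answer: 225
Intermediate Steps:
B(O) = -2 + (1 + O)/(3 + O) (B(O) = -2 + (O + 1)/(O + 3) = -2 + (1 + O)/(3 + O))
I(t) = -4*t
n = 16 (n = (-4*(-5 - 1*(-4))/(3 - 4))**2 = (-4*(-5 + 4)/(-1))**2 = (-(-4)*(-1))**2 = (-4*1)**2 = (-4)**2 = 16)
(n + (-13 - 18))**2 = (16 + (-13 - 18))**2 = (16 - 31)**2 = (-15)**2 = 225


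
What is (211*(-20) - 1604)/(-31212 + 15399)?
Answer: 832/2259 ≈ 0.36830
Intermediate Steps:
(211*(-20) - 1604)/(-31212 + 15399) = (-4220 - 1604)/(-15813) = -5824*(-1/15813) = 832/2259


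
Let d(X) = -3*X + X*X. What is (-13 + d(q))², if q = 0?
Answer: 169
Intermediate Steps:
d(X) = X² - 3*X (d(X) = -3*X + X² = X² - 3*X)
(-13 + d(q))² = (-13 + 0*(-3 + 0))² = (-13 + 0*(-3))² = (-13 + 0)² = (-13)² = 169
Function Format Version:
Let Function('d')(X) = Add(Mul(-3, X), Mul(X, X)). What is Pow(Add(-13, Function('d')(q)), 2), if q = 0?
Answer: 169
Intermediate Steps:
Function('d')(X) = Add(Pow(X, 2), Mul(-3, X)) (Function('d')(X) = Add(Mul(-3, X), Pow(X, 2)) = Add(Pow(X, 2), Mul(-3, X)))
Pow(Add(-13, Function('d')(q)), 2) = Pow(Add(-13, Mul(0, Add(-3, 0))), 2) = Pow(Add(-13, Mul(0, -3)), 2) = Pow(Add(-13, 0), 2) = Pow(-13, 2) = 169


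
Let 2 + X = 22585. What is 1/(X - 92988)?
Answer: -1/70405 ≈ -1.4204e-5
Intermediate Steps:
X = 22583 (X = -2 + 22585 = 22583)
1/(X - 92988) = 1/(22583 - 92988) = 1/(-70405) = -1/70405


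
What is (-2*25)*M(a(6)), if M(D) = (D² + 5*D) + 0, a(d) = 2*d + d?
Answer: -20700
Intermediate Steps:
a(d) = 3*d
M(D) = D² + 5*D
(-2*25)*M(a(6)) = (-2*25)*((3*6)*(5 + 3*6)) = -900*(5 + 18) = -900*23 = -50*414 = -20700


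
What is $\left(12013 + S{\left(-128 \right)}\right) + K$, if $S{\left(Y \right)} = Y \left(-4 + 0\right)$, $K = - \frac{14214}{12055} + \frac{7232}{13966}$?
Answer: $\frac{1054299648643}{84180065} \approx 12524.0$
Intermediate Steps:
$K = - \frac{55665482}{84180065}$ ($K = \left(-14214\right) \frac{1}{12055} + 7232 \cdot \frac{1}{13966} = - \frac{14214}{12055} + \frac{3616}{6983} = - \frac{55665482}{84180065} \approx -0.66127$)
$S{\left(Y \right)} = - 4 Y$ ($S{\left(Y \right)} = Y \left(-4\right) = - 4 Y$)
$\left(12013 + S{\left(-128 \right)}\right) + K = \left(12013 - -512\right) - \frac{55665482}{84180065} = \left(12013 + 512\right) - \frac{55665482}{84180065} = 12525 - \frac{55665482}{84180065} = \frac{1054299648643}{84180065}$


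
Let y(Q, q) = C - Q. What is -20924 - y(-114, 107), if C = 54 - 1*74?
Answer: -21018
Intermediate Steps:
C = -20 (C = 54 - 74 = -20)
y(Q, q) = -20 - Q
-20924 - y(-114, 107) = -20924 - (-20 - 1*(-114)) = -20924 - (-20 + 114) = -20924 - 1*94 = -20924 - 94 = -21018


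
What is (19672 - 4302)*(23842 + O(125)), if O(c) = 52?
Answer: 367250780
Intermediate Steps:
(19672 - 4302)*(23842 + O(125)) = (19672 - 4302)*(23842 + 52) = 15370*23894 = 367250780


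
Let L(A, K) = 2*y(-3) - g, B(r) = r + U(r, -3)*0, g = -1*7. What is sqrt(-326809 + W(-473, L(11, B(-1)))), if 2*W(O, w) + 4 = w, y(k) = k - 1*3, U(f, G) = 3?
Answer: I*sqrt(1307254)/2 ≈ 571.68*I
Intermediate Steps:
g = -7
y(k) = -3 + k (y(k) = k - 3 = -3 + k)
B(r) = r (B(r) = r + 3*0 = r + 0 = r)
L(A, K) = -5 (L(A, K) = 2*(-3 - 3) - 1*(-7) = 2*(-6) + 7 = -12 + 7 = -5)
W(O, w) = -2 + w/2
sqrt(-326809 + W(-473, L(11, B(-1)))) = sqrt(-326809 + (-2 + (1/2)*(-5))) = sqrt(-326809 + (-2 - 5/2)) = sqrt(-326809 - 9/2) = sqrt(-653627/2) = I*sqrt(1307254)/2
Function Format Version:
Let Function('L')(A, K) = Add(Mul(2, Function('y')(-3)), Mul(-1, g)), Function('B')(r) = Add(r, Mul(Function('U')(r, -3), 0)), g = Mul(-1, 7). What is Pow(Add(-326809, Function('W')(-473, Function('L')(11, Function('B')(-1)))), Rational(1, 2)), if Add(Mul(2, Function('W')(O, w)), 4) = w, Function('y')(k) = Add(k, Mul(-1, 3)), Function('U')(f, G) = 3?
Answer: Mul(Rational(1, 2), I, Pow(1307254, Rational(1, 2))) ≈ Mul(571.68, I)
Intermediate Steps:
g = -7
Function('y')(k) = Add(-3, k) (Function('y')(k) = Add(k, -3) = Add(-3, k))
Function('B')(r) = r (Function('B')(r) = Add(r, Mul(3, 0)) = Add(r, 0) = r)
Function('L')(A, K) = -5 (Function('L')(A, K) = Add(Mul(2, Add(-3, -3)), Mul(-1, -7)) = Add(Mul(2, -6), 7) = Add(-12, 7) = -5)
Function('W')(O, w) = Add(-2, Mul(Rational(1, 2), w))
Pow(Add(-326809, Function('W')(-473, Function('L')(11, Function('B')(-1)))), Rational(1, 2)) = Pow(Add(-326809, Add(-2, Mul(Rational(1, 2), -5))), Rational(1, 2)) = Pow(Add(-326809, Add(-2, Rational(-5, 2))), Rational(1, 2)) = Pow(Add(-326809, Rational(-9, 2)), Rational(1, 2)) = Pow(Rational(-653627, 2), Rational(1, 2)) = Mul(Rational(1, 2), I, Pow(1307254, Rational(1, 2)))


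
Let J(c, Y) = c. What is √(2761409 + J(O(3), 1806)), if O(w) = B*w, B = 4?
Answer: √2761421 ≈ 1661.8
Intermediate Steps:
O(w) = 4*w
√(2761409 + J(O(3), 1806)) = √(2761409 + 4*3) = √(2761409 + 12) = √2761421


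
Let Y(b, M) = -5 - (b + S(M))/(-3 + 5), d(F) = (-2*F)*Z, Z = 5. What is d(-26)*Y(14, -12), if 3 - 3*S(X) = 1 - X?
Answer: -8060/3 ≈ -2686.7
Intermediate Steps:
S(X) = 2/3 + X/3 (S(X) = 1 - (1 - X)/3 = 1 + (-1/3 + X/3) = 2/3 + X/3)
d(F) = -10*F (d(F) = -2*F*5 = -10*F)
Y(b, M) = -16/3 - b/2 - M/6 (Y(b, M) = -5 - (b + (2/3 + M/3))/(-3 + 5) = -5 - (2/3 + b + M/3)/2 = -5 - (1/3 + b/2 + M/6) = -5 + (-1/3 - b/2 - M/6) = -16/3 - b/2 - M/6)
d(-26)*Y(14, -12) = (-10*(-26))*(-16/3 - 1/2*14 - 1/6*(-12)) = 260*(-16/3 - 7 + 2) = 260*(-31/3) = -8060/3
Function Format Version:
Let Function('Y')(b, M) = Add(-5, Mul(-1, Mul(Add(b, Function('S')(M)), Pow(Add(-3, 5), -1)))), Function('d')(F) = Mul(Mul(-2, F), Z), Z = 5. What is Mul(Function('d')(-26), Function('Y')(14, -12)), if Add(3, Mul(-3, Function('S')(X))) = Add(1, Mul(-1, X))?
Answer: Rational(-8060, 3) ≈ -2686.7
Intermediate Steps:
Function('S')(X) = Add(Rational(2, 3), Mul(Rational(1, 3), X)) (Function('S')(X) = Add(1, Mul(Rational(-1, 3), Add(1, Mul(-1, X)))) = Add(1, Add(Rational(-1, 3), Mul(Rational(1, 3), X))) = Add(Rational(2, 3), Mul(Rational(1, 3), X)))
Function('d')(F) = Mul(-10, F) (Function('d')(F) = Mul(Mul(-2, F), 5) = Mul(-10, F))
Function('Y')(b, M) = Add(Rational(-16, 3), Mul(Rational(-1, 2), b), Mul(Rational(-1, 6), M)) (Function('Y')(b, M) = Add(-5, Mul(-1, Mul(Add(b, Add(Rational(2, 3), Mul(Rational(1, 3), M))), Pow(Add(-3, 5), -1)))) = Add(-5, Mul(-1, Mul(Add(Rational(2, 3), b, Mul(Rational(1, 3), M)), Pow(2, -1)))) = Add(-5, Mul(-1, Mul(Add(Rational(2, 3), b, Mul(Rational(1, 3), M)), Rational(1, 2)))) = Add(-5, Mul(-1, Add(Rational(1, 3), Mul(Rational(1, 2), b), Mul(Rational(1, 6), M)))) = Add(-5, Add(Rational(-1, 3), Mul(Rational(-1, 2), b), Mul(Rational(-1, 6), M))) = Add(Rational(-16, 3), Mul(Rational(-1, 2), b), Mul(Rational(-1, 6), M)))
Mul(Function('d')(-26), Function('Y')(14, -12)) = Mul(Mul(-10, -26), Add(Rational(-16, 3), Mul(Rational(-1, 2), 14), Mul(Rational(-1, 6), -12))) = Mul(260, Add(Rational(-16, 3), -7, 2)) = Mul(260, Rational(-31, 3)) = Rational(-8060, 3)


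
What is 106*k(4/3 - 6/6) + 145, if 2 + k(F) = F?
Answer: -95/3 ≈ -31.667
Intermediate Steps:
k(F) = -2 + F
106*k(4/3 - 6/6) + 145 = 106*(-2 + (4/3 - 6/6)) + 145 = 106*(-2 + (4*(⅓) - 6*⅙)) + 145 = 106*(-2 + (4/3 - 1)) + 145 = 106*(-2 + ⅓) + 145 = 106*(-5/3) + 145 = -530/3 + 145 = -95/3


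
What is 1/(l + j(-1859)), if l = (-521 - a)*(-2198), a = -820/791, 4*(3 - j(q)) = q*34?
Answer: 226/261862565 ≈ 8.6305e-7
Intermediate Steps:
j(q) = 3 - 17*q/2 (j(q) = 3 - q*34/4 = 3 - 17*q/2)
a = -820/791 (a = -820*1/791 = -820/791 ≈ -1.0367)
l = 129145374/113 (l = (-521 - 1*(-820/791))*(-2198) = (-521 + 820/791)*(-2198) = -411291/791*(-2198) = 129145374/113 ≈ 1.1429e+6)
1/(l + j(-1859)) = 1/(129145374/113 + (3 - 17/2*(-1859))) = 1/(129145374/113 + (3 + 31603/2)) = 1/(129145374/113 + 31609/2) = 1/(261862565/226) = 226/261862565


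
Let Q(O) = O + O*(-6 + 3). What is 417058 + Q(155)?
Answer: 416748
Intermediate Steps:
Q(O) = -2*O (Q(O) = O + O*(-3) = O - 3*O = -2*O)
417058 + Q(155) = 417058 - 2*155 = 417058 - 310 = 416748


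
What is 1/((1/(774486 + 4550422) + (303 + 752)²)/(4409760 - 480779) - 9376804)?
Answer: -20921462358748/196176446004601954691 ≈ -1.0665e-7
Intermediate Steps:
1/((1/(774486 + 4550422) + (303 + 752)²)/(4409760 - 480779) - 9376804) = 1/((1/5324908 + 1055²)/3928981 - 9376804) = 1/((1/5324908 + 1113025)*(1/3928981) - 9376804) = 1/((5926755726701/5324908)*(1/3928981) - 9376804) = 1/(5926755726701/20921462358748 - 9376804) = 1/(-196176446004601954691/20921462358748) = -20921462358748/196176446004601954691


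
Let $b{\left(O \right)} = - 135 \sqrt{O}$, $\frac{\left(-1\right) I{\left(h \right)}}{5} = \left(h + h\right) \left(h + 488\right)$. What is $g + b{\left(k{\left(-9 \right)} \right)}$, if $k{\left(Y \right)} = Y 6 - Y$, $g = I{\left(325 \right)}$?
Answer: $-2642250 - 405 i \sqrt{5} \approx -2.6422 \cdot 10^{6} - 905.61 i$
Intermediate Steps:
$I{\left(h \right)} = - 10 h \left(488 + h\right)$ ($I{\left(h \right)} = - 5 \left(h + h\right) \left(h + 488\right) = - 5 \cdot 2 h \left(488 + h\right) = - 10 h \left(488 + h\right)$)
$g = -2642250$ ($g = \left(-10\right) 325 \left(488 + 325\right) = \left(-10\right) 325 \cdot 813 = -2642250$)
$k{\left(Y \right)} = 5 Y$ ($k{\left(Y \right)} = 6 Y - Y = 5 Y$)
$g + b{\left(k{\left(-9 \right)} \right)} = -2642250 - 135 \sqrt{5 \left(-9\right)} = -2642250 - 135 \sqrt{-45} = -2642250 - 135 \cdot 3 i \sqrt{5} = -2642250 - 405 i \sqrt{5}$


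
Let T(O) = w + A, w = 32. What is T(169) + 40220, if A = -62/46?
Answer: 925765/23 ≈ 40251.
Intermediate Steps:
A = -31/23 (A = -62*1/46 = -31/23 ≈ -1.3478)
T(O) = 705/23 (T(O) = 32 - 31/23 = 705/23)
T(169) + 40220 = 705/23 + 40220 = 925765/23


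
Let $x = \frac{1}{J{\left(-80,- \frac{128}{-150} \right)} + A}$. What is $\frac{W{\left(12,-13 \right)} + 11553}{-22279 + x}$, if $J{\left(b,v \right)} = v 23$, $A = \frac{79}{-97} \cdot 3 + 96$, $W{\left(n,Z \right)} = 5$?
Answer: $- \frac{4758480611}{9172360918} \approx -0.51878$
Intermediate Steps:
$A = \frac{9075}{97}$ ($A = 79 \left(- \frac{1}{97}\right) 3 + 96 = \left(- \frac{79}{97}\right) 3 + 96 = - \frac{237}{97} + 96 = \frac{9075}{97} \approx 93.557$)
$J{\left(b,v \right)} = 23 v$
$x = \frac{7275}{823409}$ ($x = \frac{1}{23 \left(- \frac{128}{-150}\right) + \frac{9075}{97}} = \frac{1}{23 \left(\left(-128\right) \left(- \frac{1}{150}\right)\right) + \frac{9075}{97}} = \frac{1}{23 \cdot \frac{64}{75} + \frac{9075}{97}} = \frac{1}{\frac{1472}{75} + \frac{9075}{97}} = \frac{1}{\frac{823409}{7275}} = \frac{7275}{823409} \approx 0.0088352$)
$\frac{W{\left(12,-13 \right)} + 11553}{-22279 + x} = \frac{5 + 11553}{-22279 + \frac{7275}{823409}} = \frac{11558}{- \frac{18344721836}{823409}} = 11558 \left(- \frac{823409}{18344721836}\right) = - \frac{4758480611}{9172360918}$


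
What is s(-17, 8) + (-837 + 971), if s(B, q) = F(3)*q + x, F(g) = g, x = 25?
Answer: 183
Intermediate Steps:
s(B, q) = 25 + 3*q (s(B, q) = 3*q + 25 = 25 + 3*q)
s(-17, 8) + (-837 + 971) = (25 + 3*8) + (-837 + 971) = (25 + 24) + 134 = 49 + 134 = 183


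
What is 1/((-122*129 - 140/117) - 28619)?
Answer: -117/5189909 ≈ -2.2544e-5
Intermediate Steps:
1/((-122*129 - 140/117) - 28619) = 1/((-15738 - 140*1/117) - 28619) = 1/((-15738 - 140/117) - 28619) = 1/(-1841486/117 - 28619) = 1/(-5189909/117) = -117/5189909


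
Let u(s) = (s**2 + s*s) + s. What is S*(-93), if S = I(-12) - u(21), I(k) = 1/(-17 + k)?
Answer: 2435484/29 ≈ 83982.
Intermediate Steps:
u(s) = s + 2*s**2 (u(s) = (s**2 + s**2) + s = 2*s**2 + s = s + 2*s**2)
S = -26188/29 (S = 1/(-17 - 12) - 21*(1 + 2*21) = 1/(-29) - 21*(1 + 42) = -1/29 - 21*43 = -1/29 - 1*903 = -1/29 - 903 = -26188/29 ≈ -903.03)
S*(-93) = -26188/29*(-93) = 2435484/29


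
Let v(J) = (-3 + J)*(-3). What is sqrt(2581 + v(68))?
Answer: sqrt(2386) ≈ 48.847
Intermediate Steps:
v(J) = 9 - 3*J
sqrt(2581 + v(68)) = sqrt(2581 + (9 - 3*68)) = sqrt(2581 + (9 - 204)) = sqrt(2581 - 195) = sqrt(2386)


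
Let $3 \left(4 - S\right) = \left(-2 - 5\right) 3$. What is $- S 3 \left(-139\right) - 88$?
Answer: $4499$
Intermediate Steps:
$S = 11$ ($S = 4 - \frac{\left(-2 - 5\right) 3}{3} = 4 - \frac{\left(-7\right) 3}{3} = 4 - -7 = 4 + 7 = 11$)
$- S 3 \left(-139\right) - 88 = \left(-1\right) 11 \cdot 3 \left(-139\right) - 88 = \left(-11\right) 3 \left(-139\right) - 88 = \left(-33\right) \left(-139\right) - 88 = 4587 - 88 = 4499$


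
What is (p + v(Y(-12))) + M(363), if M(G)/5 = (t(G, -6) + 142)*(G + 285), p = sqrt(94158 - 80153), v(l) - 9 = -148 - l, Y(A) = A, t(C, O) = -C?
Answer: -716167 + sqrt(14005) ≈ -7.1605e+5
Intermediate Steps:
v(l) = -139 - l (v(l) = 9 + (-148 - l) = -139 - l)
p = sqrt(14005) ≈ 118.34
M(G) = 5*(142 - G)*(285 + G) (M(G) = 5*((-G + 142)*(G + 285)) = 5*((142 - G)*(285 + G)) = 5*(142 - G)*(285 + G))
(p + v(Y(-12))) + M(363) = (sqrt(14005) + (-139 - 1*(-12))) + (202350 - 715*363 - 5*363**2) = (sqrt(14005) + (-139 + 12)) + (202350 - 259545 - 5*131769) = (sqrt(14005) - 127) + (202350 - 259545 - 658845) = (-127 + sqrt(14005)) - 716040 = -716167 + sqrt(14005)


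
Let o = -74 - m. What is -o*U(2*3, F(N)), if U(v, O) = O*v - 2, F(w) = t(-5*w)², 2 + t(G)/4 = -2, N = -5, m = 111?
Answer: 283790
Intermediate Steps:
t(G) = -16 (t(G) = -8 + 4*(-2) = -8 - 8 = -16)
o = -185 (o = -74 - 1*111 = -74 - 111 = -185)
F(w) = 256 (F(w) = (-16)² = 256)
U(v, O) = -2 + O*v
-o*U(2*3, F(N)) = -(-185)*(-2 + 256*(2*3)) = -(-185)*(-2 + 256*6) = -(-185)*(-2 + 1536) = -(-185)*1534 = -1*(-283790) = 283790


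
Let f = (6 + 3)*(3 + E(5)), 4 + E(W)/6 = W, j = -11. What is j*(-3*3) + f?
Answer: 180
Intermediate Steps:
E(W) = -24 + 6*W
f = 81 (f = (6 + 3)*(3 + (-24 + 6*5)) = 9*(3 + (-24 + 30)) = 9*(3 + 6) = 9*9 = 81)
j*(-3*3) + f = -(-33)*3 + 81 = -11*(-9) + 81 = 99 + 81 = 180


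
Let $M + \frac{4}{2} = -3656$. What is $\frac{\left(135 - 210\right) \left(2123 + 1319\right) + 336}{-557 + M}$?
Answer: $\frac{85938}{1405} \approx 61.166$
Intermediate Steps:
$M = -3658$ ($M = -2 - 3656 = -3658$)
$\frac{\left(135 - 210\right) \left(2123 + 1319\right) + 336}{-557 + M} = \frac{\left(135 - 210\right) \left(2123 + 1319\right) + 336}{-557 - 3658} = \frac{\left(-75\right) 3442 + 336}{-4215} = \left(-258150 + 336\right) \left(- \frac{1}{4215}\right) = \left(-257814\right) \left(- \frac{1}{4215}\right) = \frac{85938}{1405}$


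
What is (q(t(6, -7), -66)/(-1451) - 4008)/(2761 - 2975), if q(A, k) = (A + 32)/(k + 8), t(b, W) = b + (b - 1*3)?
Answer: 337305223/18009812 ≈ 18.729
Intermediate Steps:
t(b, W) = -3 + 2*b (t(b, W) = b + (b - 3) = b + (-3 + b) = -3 + 2*b)
q(A, k) = (32 + A)/(8 + k)
(q(t(6, -7), -66)/(-1451) - 4008)/(2761 - 2975) = (((32 + (-3 + 2*6))/(8 - 66))/(-1451) - 4008)/(2761 - 2975) = (((32 + (-3 + 12))/(-58))*(-1/1451) - 4008)/(-214) = (-(32 + 9)/58*(-1/1451) - 4008)*(-1/214) = (-1/58*41*(-1/1451) - 4008)*(-1/214) = (-41/58*(-1/1451) - 4008)*(-1/214) = (41/84158 - 4008)*(-1/214) = -337305223/84158*(-1/214) = 337305223/18009812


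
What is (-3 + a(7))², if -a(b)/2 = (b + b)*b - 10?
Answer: 32041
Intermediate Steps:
a(b) = 20 - 4*b² (a(b) = -2*((b + b)*b - 10) = -2*((2*b)*b - 10) = -2*(2*b² - 10) = -2*(-10 + 2*b²) = 20 - 4*b²)
(-3 + a(7))² = (-3 + (20 - 4*7²))² = (-3 + (20 - 4*49))² = (-3 + (20 - 196))² = (-3 - 176)² = (-179)² = 32041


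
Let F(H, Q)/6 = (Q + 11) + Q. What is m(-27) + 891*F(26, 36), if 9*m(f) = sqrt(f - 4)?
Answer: 443718 + I*sqrt(31)/9 ≈ 4.4372e+5 + 0.61864*I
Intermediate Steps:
F(H, Q) = 66 + 12*Q (F(H, Q) = 6*((Q + 11) + Q) = 6*((11 + Q) + Q) = 6*(11 + 2*Q) = 66 + 12*Q)
m(f) = sqrt(-4 + f)/9 (m(f) = sqrt(f - 4)/9 = sqrt(-4 + f)/9)
m(-27) + 891*F(26, 36) = sqrt(-4 - 27)/9 + 891*(66 + 12*36) = sqrt(-31)/9 + 891*(66 + 432) = (I*sqrt(31))/9 + 891*498 = I*sqrt(31)/9 + 443718 = 443718 + I*sqrt(31)/9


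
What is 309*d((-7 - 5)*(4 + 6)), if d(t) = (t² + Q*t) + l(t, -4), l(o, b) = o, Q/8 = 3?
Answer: 3522600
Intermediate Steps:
Q = 24 (Q = 8*3 = 24)
d(t) = t² + 25*t (d(t) = (t² + 24*t) + t = t² + 25*t)
309*d((-7 - 5)*(4 + 6)) = 309*(((-7 - 5)*(4 + 6))*(25 + (-7 - 5)*(4 + 6))) = 309*((-12*10)*(25 - 12*10)) = 309*(-120*(25 - 120)) = 309*(-120*(-95)) = 309*11400 = 3522600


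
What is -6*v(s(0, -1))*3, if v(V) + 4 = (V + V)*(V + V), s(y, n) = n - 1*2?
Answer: -576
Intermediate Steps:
s(y, n) = -2 + n (s(y, n) = n - 2 = -2 + n)
v(V) = -4 + 4*V² (v(V) = -4 + (V + V)*(V + V) = -4 + (2*V)*(2*V) = -4 + 4*V²)
-6*v(s(0, -1))*3 = -6*(-4 + 4*(-2 - 1)²)*3 = -6*(-4 + 4*(-3)²)*3 = -6*(-4 + 4*9)*3 = -6*(-4 + 36)*3 = -6*32*3 = -192*3 = -576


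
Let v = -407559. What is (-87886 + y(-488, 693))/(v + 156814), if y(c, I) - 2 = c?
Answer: 88372/250745 ≈ 0.35244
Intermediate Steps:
y(c, I) = 2 + c
(-87886 + y(-488, 693))/(v + 156814) = (-87886 + (2 - 488))/(-407559 + 156814) = (-87886 - 486)/(-250745) = -88372*(-1/250745) = 88372/250745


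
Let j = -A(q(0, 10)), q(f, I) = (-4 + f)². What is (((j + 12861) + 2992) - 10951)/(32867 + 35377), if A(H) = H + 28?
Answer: 2429/34122 ≈ 0.071186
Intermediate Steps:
A(H) = 28 + H
j = -44 (j = -(28 + (-4 + 0)²) = -(28 + (-4)²) = -(28 + 16) = -1*44 = -44)
(((j + 12861) + 2992) - 10951)/(32867 + 35377) = (((-44 + 12861) + 2992) - 10951)/(32867 + 35377) = ((12817 + 2992) - 10951)/68244 = (15809 - 10951)*(1/68244) = 4858*(1/68244) = 2429/34122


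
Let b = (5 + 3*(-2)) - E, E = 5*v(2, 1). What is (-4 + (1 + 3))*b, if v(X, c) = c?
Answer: 0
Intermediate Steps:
E = 5 (E = 5*1 = 5)
b = -6 (b = (5 + 3*(-2)) - 1*5 = (5 - 6) - 5 = -1 - 5 = -6)
(-4 + (1 + 3))*b = (-4 + (1 + 3))*(-6) = (-4 + 4)*(-6) = 0*(-6) = 0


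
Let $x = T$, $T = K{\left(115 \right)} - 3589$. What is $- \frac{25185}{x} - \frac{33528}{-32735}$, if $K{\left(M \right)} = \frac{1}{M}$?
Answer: $\frac{36215902559}{4503615830} \approx 8.0415$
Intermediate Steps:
$T = - \frac{412734}{115}$ ($T = \frac{1}{115} - 3589 = - \frac{412734}{115} \approx -3589.0$)
$x = - \frac{412734}{115} \approx -3589.0$
$- \frac{25185}{x} - \frac{33528}{-32735} = - \frac{25185}{- \frac{412734}{115}} - \frac{33528}{-32735} = \left(-25185\right) \left(- \frac{115}{412734}\right) - - \frac{33528}{32735} = \frac{965425}{137578} + \frac{33528}{32735} = \frac{36215902559}{4503615830}$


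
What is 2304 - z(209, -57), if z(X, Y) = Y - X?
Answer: 2570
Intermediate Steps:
2304 - z(209, -57) = 2304 - (-57 - 1*209) = 2304 - (-57 - 209) = 2304 - 1*(-266) = 2304 + 266 = 2570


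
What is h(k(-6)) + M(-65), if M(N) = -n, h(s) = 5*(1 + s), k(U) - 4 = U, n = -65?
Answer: 60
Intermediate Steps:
k(U) = 4 + U
h(s) = 5 + 5*s
M(N) = 65 (M(N) = -1*(-65) = 65)
h(k(-6)) + M(-65) = (5 + 5*(4 - 6)) + 65 = (5 + 5*(-2)) + 65 = (5 - 10) + 65 = -5 + 65 = 60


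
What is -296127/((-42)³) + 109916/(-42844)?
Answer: 126216905/88172952 ≈ 1.4315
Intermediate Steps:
-296127/((-42)³) + 109916/(-42844) = -296127/(-74088) + 109916*(-1/42844) = -296127*(-1/74088) - 27479/10711 = 32903/8232 - 27479/10711 = 126216905/88172952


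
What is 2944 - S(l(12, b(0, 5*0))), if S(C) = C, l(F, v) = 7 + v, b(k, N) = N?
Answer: 2937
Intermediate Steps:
2944 - S(l(12, b(0, 5*0))) = 2944 - (7 + 5*0) = 2944 - (7 + 0) = 2944 - 1*7 = 2944 - 7 = 2937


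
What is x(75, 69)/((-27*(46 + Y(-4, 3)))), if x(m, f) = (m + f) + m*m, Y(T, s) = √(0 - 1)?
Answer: -29486/6351 + 641*I/6351 ≈ -4.6427 + 0.10093*I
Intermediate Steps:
Y(T, s) = I (Y(T, s) = √(-1) = I)
x(m, f) = f + m + m² (x(m, f) = (f + m) + m² = f + m + m²)
x(75, 69)/((-27*(46 + Y(-4, 3)))) = (69 + 75 + 75²)/((-27*(46 + I))) = (69 + 75 + 5625)/(-1242 - 27*I) = 5769*((-1242 + 27*I)/1543293) = 641*(-1242 + 27*I)/171477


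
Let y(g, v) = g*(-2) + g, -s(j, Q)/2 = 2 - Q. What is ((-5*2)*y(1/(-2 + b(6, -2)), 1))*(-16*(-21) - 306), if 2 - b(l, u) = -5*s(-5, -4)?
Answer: -5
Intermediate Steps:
s(j, Q) = -4 + 2*Q (s(j, Q) = -2*(2 - Q) = -4 + 2*Q)
b(l, u) = -58 (b(l, u) = 2 - (-5)*(-4 + 2*(-4)) = 2 - (-5)*(-4 - 8) = 2 - (-5)*(-12) = 2 - 1*60 = 2 - 60 = -58)
y(g, v) = -g (y(g, v) = -2*g + g = -g)
((-5*2)*y(1/(-2 + b(6, -2)), 1))*(-16*(-21) - 306) = ((-5*2)*(-1/(-2 - 58)))*(-16*(-21) - 306) = (-(-10)/(-60))*(336 - 306) = -(-10)*(-1)/60*30 = -10*1/60*30 = -⅙*30 = -5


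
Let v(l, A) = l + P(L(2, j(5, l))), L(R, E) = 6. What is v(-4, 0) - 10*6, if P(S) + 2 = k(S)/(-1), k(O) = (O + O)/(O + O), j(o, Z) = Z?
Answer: -67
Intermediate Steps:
k(O) = 1 (k(O) = (2*O)/((2*O)) = (2*O)*(1/(2*O)) = 1)
P(S) = -3 (P(S) = -2 + 1/(-1) = -2 + 1*(-1) = -2 - 1 = -3)
v(l, A) = -3 + l (v(l, A) = l - 3 = -3 + l)
v(-4, 0) - 10*6 = (-3 - 4) - 10*6 = -7 - 60 = -67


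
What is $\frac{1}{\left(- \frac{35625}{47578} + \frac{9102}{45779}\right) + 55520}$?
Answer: $\frac{2178073262}{120925429684321} \approx 1.8012 \cdot 10^{-5}$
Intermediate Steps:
$\frac{1}{\left(- \frac{35625}{47578} + \frac{9102}{45779}\right) + 55520} = \frac{1}{- \frac{1197821919}{2178073262} + 55520} = \frac{1}{\frac{120925429684321}{2178073262}} = \frac{2178073262}{120925429684321}$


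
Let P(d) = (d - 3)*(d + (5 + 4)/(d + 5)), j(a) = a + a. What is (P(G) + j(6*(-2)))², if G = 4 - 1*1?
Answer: 576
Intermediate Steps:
G = 3 (G = 4 - 1 = 3)
j(a) = 2*a
P(d) = (-3 + d)*(d + 9/(5 + d))
(P(G) + j(6*(-2)))² = ((-27 + 3³ - 6*3 + 2*3²)/(5 + 3) + 2*(6*(-2)))² = ((-27 + 27 - 18 + 2*9)/8 + 2*(-12))² = ((-27 + 27 - 18 + 18)/8 - 24)² = ((⅛)*0 - 24)² = (0 - 24)² = (-24)² = 576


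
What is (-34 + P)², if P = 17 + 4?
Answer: 169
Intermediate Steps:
P = 21
(-34 + P)² = (-34 + 21)² = (-13)² = 169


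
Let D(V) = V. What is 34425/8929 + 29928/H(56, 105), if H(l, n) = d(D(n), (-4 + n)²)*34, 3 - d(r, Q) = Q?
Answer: 2917255497/773992507 ≈ 3.7691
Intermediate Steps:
d(r, Q) = 3 - Q
H(l, n) = 102 - 34*(-4 + n)² (H(l, n) = (3 - (-4 + n)²)*34 = 102 - 34*(-4 + n)²)
34425/8929 + 29928/H(56, 105) = 34425/8929 + 29928/(102 - 34*(-4 + 105)²) = 34425*(1/8929) + 29928/(102 - 34*101²) = 34425/8929 + 29928/(102 - 34*10201) = 34425/8929 + 29928/(102 - 346834) = 34425/8929 + 29928/(-346732) = 34425/8929 + 29928*(-1/346732) = 34425/8929 - 7482/86683 = 2917255497/773992507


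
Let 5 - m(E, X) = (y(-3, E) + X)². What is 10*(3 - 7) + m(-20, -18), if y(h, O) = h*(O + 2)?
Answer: -1331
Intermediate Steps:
y(h, O) = h*(2 + O)
m(E, X) = 5 - (-6 + X - 3*E)² (m(E, X) = 5 - (-3*(2 + E) + X)² = 5 - ((-6 - 3*E) + X)² = 5 - (-6 + X - 3*E)²)
10*(3 - 7) + m(-20, -18) = 10*(3 - 7) + (5 - (6 - 1*(-18) + 3*(-20))²) = 10*(-4) + (5 - (6 + 18 - 60)²) = -40 + (5 - 1*(-36)²) = -40 + (5 - 1*1296) = -40 + (5 - 1296) = -40 - 1291 = -1331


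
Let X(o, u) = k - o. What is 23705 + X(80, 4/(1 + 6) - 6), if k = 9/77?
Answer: 1819134/77 ≈ 23625.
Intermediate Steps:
k = 9/77 (k = 9*(1/77) = 9/77 ≈ 0.11688)
X(o, u) = 9/77 - o
23705 + X(80, 4/(1 + 6) - 6) = 23705 + (9/77 - 1*80) = 23705 + (9/77 - 80) = 23705 - 6151/77 = 1819134/77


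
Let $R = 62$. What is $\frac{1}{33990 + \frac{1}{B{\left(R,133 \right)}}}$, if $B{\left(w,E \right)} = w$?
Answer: $\frac{62}{2107381} \approx 2.942 \cdot 10^{-5}$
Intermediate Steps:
$\frac{1}{33990 + \frac{1}{B{\left(R,133 \right)}}} = \frac{1}{33990 + \frac{1}{62}} = \frac{1}{\frac{2107381}{62}} = \frac{62}{2107381}$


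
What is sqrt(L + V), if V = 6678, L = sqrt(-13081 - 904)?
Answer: sqrt(6678 + I*sqrt(13985)) ≈ 81.722 + 0.7235*I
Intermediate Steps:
L = I*sqrt(13985) (L = sqrt(-13985) = I*sqrt(13985) ≈ 118.26*I)
sqrt(L + V) = sqrt(I*sqrt(13985) + 6678) = sqrt(6678 + I*sqrt(13985))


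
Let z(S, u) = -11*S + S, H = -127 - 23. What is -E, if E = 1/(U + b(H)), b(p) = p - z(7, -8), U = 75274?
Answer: -1/75194 ≈ -1.3299e-5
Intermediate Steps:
H = -150
z(S, u) = -10*S
b(p) = 70 + p (b(p) = p - (-10)*7 = p - 1*(-70) = p + 70 = 70 + p)
E = 1/75194 (E = 1/(75274 + (70 - 150)) = 1/(75274 - 80) = 1/75194 ≈ 1.3299e-5)
-E = -1*1/75194 = -1/75194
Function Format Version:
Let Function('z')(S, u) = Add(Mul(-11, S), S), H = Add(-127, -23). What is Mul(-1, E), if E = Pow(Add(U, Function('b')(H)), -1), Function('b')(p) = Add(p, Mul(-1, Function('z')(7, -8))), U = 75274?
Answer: Rational(-1, 75194) ≈ -1.3299e-5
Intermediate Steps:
H = -150
Function('z')(S, u) = Mul(-10, S)
Function('b')(p) = Add(70, p) (Function('b')(p) = Add(p, Mul(-1, Mul(-10, 7))) = Add(p, Mul(-1, -70)) = Add(p, 70) = Add(70, p))
E = Rational(1, 75194) (E = Pow(Add(75274, Add(70, -150)), -1) = Pow(Add(75274, -80), -1) = Pow(75194, -1) = Rational(1, 75194) ≈ 1.3299e-5)
Mul(-1, E) = Mul(-1, Rational(1, 75194)) = Rational(-1, 75194)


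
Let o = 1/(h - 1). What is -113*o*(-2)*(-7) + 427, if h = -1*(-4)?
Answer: -301/3 ≈ -100.33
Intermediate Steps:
h = 4
o = ⅓ (o = 1/(4 - 1) = 1/3 = ⅓ ≈ 0.33333)
-113*o*(-2)*(-7) + 427 = -113*(⅓)*(-2)*(-7) + 427 = -(-226)*(-7)/3 + 427 = -113*14/3 + 427 = -1582/3 + 427 = -301/3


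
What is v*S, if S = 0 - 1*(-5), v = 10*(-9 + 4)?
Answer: -250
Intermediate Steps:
v = -50 (v = 10*(-5) = -50)
S = 5 (S = 0 + 5 = 5)
v*S = -50*5 = -250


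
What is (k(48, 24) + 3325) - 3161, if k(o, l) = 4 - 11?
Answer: 157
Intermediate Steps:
k(o, l) = -7
(k(48, 24) + 3325) - 3161 = (-7 + 3325) - 3161 = 3318 - 3161 = 157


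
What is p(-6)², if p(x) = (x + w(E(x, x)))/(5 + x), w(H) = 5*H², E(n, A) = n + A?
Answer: 509796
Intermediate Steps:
E(n, A) = A + n
p(x) = (x + 20*x²)/(5 + x) (p(x) = (x + 5*(x + x)²)/(5 + x) = (x + 5*(2*x)²)/(5 + x) = (x + 5*(4*x²))/(5 + x) = (x + 20*x²)/(5 + x))
p(-6)² = (-6*(1 + 20*(-6))/(5 - 6))² = (-6*(1 - 120)/(-1))² = (-6*(-1)*(-119))² = (-714)² = 509796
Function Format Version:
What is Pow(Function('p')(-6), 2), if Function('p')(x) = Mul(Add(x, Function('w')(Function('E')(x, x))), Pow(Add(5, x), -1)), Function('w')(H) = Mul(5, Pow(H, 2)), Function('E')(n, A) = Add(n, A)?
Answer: 509796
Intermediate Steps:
Function('E')(n, A) = Add(A, n)
Function('p')(x) = Mul(Pow(Add(5, x), -1), Add(x, Mul(20, Pow(x, 2)))) (Function('p')(x) = Mul(Add(x, Mul(5, Pow(Add(x, x), 2))), Pow(Add(5, x), -1)) = Mul(Add(x, Mul(5, Pow(Mul(2, x), 2))), Pow(Add(5, x), -1)) = Mul(Add(x, Mul(5, Mul(4, Pow(x, 2)))), Pow(Add(5, x), -1)) = Mul(Add(x, Mul(20, Pow(x, 2))), Pow(Add(5, x), -1)) = Mul(Pow(Add(5, x), -1), Add(x, Mul(20, Pow(x, 2)))))
Pow(Function('p')(-6), 2) = Pow(Mul(-6, Pow(Add(5, -6), -1), Add(1, Mul(20, -6))), 2) = Pow(Mul(-6, Pow(-1, -1), Add(1, -120)), 2) = Pow(Mul(-6, -1, -119), 2) = Pow(-714, 2) = 509796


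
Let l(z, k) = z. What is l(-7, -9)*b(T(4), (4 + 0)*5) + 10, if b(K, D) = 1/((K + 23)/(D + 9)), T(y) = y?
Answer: 67/27 ≈ 2.4815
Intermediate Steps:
b(K, D) = (9 + D)/(23 + K) (b(K, D) = 1/((23 + K)/(9 + D)) = (9 + D)/(23 + K))
l(-7, -9)*b(T(4), (4 + 0)*5) + 10 = -7*(9 + (4 + 0)*5)/(23 + 4) + 10 = -7*(9 + 4*5)/27 + 10 = -7*(9 + 20)/27 + 10 = -7*29/27 + 10 = -203/27 + 10 = 67/27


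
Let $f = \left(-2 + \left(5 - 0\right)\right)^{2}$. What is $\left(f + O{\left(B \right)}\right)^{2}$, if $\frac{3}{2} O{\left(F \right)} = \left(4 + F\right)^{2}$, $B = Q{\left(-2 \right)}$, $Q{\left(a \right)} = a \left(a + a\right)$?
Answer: $11025$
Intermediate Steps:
$Q{\left(a \right)} = 2 a^{2}$ ($Q{\left(a \right)} = a 2 a = 2 a^{2}$)
$B = 8$ ($B = 2 \left(-2\right)^{2} = 2 \cdot 4 = 8$)
$f = 9$ ($f = \left(-2 + \left(5 + 0\right)\right)^{2} = \left(-2 + 5\right)^{2} = 3^{2} = 9$)
$O{\left(F \right)} = \frac{2 \left(4 + F\right)^{2}}{3}$
$\left(f + O{\left(B \right)}\right)^{2} = \left(9 + \frac{2 \left(4 + 8\right)^{2}}{3}\right)^{2} = \left(9 + \frac{2 \cdot 12^{2}}{3}\right)^{2} = \left(9 + \frac{2}{3} \cdot 144\right)^{2} = \left(9 + 96\right)^{2} = 105^{2} = 11025$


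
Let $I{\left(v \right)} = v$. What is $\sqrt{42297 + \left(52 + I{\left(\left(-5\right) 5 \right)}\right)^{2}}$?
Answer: $\sqrt{43026} \approx 207.43$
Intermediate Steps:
$\sqrt{42297 + \left(52 + I{\left(\left(-5\right) 5 \right)}\right)^{2}} = \sqrt{42297 + \left(52 - 25\right)^{2}} = \sqrt{42297 + 27^{2}} = \sqrt{42297 + 729} = \sqrt{43026}$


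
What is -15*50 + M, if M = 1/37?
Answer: -27749/37 ≈ -749.97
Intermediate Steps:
M = 1/37 ≈ 0.027027
-15*50 + M = -15*50 + 1/37 = -750 + 1/37 = -27749/37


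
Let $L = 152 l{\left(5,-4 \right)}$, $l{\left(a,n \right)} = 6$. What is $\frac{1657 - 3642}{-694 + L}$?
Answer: $- \frac{1985}{218} \approx -9.1055$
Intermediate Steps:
$L = 912$ ($L = 152 \cdot 6 = 912$)
$\frac{1657 - 3642}{-694 + L} = \frac{1657 - 3642}{-694 + 912} = - \frac{1985}{218}$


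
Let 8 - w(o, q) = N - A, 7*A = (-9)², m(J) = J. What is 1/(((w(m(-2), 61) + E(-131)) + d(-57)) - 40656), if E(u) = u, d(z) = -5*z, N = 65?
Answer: -7/283832 ≈ -2.4662e-5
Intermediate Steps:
A = 81/7 (A = (⅐)*(-9)² = (⅐)*81 = 81/7 ≈ 11.571)
w(o, q) = -318/7 (w(o, q) = 8 - (65 - 1*81/7) = 8 - (65 - 81/7) = 8 - 1*374/7 = 8 - 374/7 = -318/7)
1/(((w(m(-2), 61) + E(-131)) + d(-57)) - 40656) = 1/(((-318/7 - 131) - 5*(-57)) - 40656) = 1/((-1235/7 + 285) - 40656) = 1/(760/7 - 40656) = 1/(-283832/7) = -7/283832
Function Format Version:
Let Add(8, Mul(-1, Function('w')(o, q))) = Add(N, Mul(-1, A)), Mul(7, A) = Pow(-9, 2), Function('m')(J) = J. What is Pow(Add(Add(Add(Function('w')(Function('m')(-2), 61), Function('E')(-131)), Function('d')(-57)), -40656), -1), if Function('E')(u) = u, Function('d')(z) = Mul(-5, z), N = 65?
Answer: Rational(-7, 283832) ≈ -2.4662e-5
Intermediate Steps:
A = Rational(81, 7) (A = Mul(Rational(1, 7), Pow(-9, 2)) = Mul(Rational(1, 7), 81) = Rational(81, 7) ≈ 11.571)
Function('w')(o, q) = Rational(-318, 7) (Function('w')(o, q) = Add(8, Mul(-1, Add(65, Mul(-1, Rational(81, 7))))) = Add(8, Mul(-1, Add(65, Rational(-81, 7)))) = Add(8, Mul(-1, Rational(374, 7))) = Add(8, Rational(-374, 7)) = Rational(-318, 7))
Pow(Add(Add(Add(Function('w')(Function('m')(-2), 61), Function('E')(-131)), Function('d')(-57)), -40656), -1) = Pow(Add(Add(Add(Rational(-318, 7), -131), Mul(-5, -57)), -40656), -1) = Pow(Add(Add(Rational(-1235, 7), 285), -40656), -1) = Pow(Add(Rational(760, 7), -40656), -1) = Pow(Rational(-283832, 7), -1) = Rational(-7, 283832)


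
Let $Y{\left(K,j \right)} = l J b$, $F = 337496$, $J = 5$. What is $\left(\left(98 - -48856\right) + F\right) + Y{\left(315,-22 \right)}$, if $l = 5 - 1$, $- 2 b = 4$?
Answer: $386410$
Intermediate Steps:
$b = -2$ ($b = \left(- \frac{1}{2}\right) 4 = -2$)
$l = 4$ ($l = 5 - 1 = 4$)
$Y{\left(K,j \right)} = -40$ ($Y{\left(K,j \right)} = 4 \cdot 5 \left(-2\right) = 20 \left(-2\right) = -40$)
$\left(\left(98 - -48856\right) + F\right) + Y{\left(315,-22 \right)} = \left(\left(98 - -48856\right) + 337496\right) - 40 = \left(\left(98 + 48856\right) + 337496\right) - 40 = \left(48954 + 337496\right) - 40 = 386450 - 40 = 386410$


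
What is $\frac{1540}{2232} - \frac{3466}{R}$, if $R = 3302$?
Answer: $- \frac{331379}{921258} \approx -0.3597$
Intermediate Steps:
$\frac{1540}{2232} - \frac{3466}{R} = \frac{1540}{2232} - \frac{3466}{3302} = 1540 \cdot \frac{1}{2232} - \frac{1733}{1651} = \frac{385}{558} - \frac{1733}{1651} = - \frac{331379}{921258}$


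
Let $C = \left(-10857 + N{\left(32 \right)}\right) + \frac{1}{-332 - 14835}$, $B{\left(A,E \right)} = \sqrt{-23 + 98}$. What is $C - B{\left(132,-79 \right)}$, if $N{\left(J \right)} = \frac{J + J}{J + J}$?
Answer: $- \frac{164652953}{15167} - 5 \sqrt{3} \approx -10865.0$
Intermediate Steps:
$N{\left(J \right)} = 1$ ($N{\left(J \right)} = \frac{2 J}{2 J} = 2 J \frac{1}{2 J} = 1$)
$B{\left(A,E \right)} = 5 \sqrt{3}$ ($B{\left(A,E \right)} = \sqrt{75} = 5 \sqrt{3}$)
$C = - \frac{164652953}{15167}$ ($C = \left(-10857 + 1\right) + \frac{1}{-332 - 14835} = -10856 + \frac{1}{-15167} = -10856 - \frac{1}{15167} = - \frac{164652953}{15167} \approx -10856.0$)
$C - B{\left(132,-79 \right)} = - \frac{164652953}{15167} - 5 \sqrt{3}$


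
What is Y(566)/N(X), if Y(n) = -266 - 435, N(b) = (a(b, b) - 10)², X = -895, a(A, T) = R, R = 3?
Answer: -701/49 ≈ -14.306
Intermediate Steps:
a(A, T) = 3
N(b) = 49 (N(b) = (3 - 10)² = (-7)² = 49)
Y(n) = -701
Y(566)/N(X) = -701/49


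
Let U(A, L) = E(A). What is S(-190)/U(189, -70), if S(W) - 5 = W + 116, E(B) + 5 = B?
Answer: -3/8 ≈ -0.37500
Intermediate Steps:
E(B) = -5 + B
U(A, L) = -5 + A
S(W) = 121 + W (S(W) = 5 + (W + 116) = 5 + (116 + W) = 121 + W)
S(-190)/U(189, -70) = (121 - 190)/(-5 + 189) = -69/184 = -69*1/184 = -3/8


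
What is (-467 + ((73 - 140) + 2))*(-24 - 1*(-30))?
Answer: -3192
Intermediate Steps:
(-467 + ((73 - 140) + 2))*(-24 - 1*(-30)) = (-467 + (-67 + 2))*(-24 + 30) = (-467 - 65)*6 = -532*6 = -3192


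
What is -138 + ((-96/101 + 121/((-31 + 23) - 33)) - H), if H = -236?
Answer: 389661/4141 ≈ 94.098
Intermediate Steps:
-138 + ((-96/101 + 121/((-31 + 23) - 33)) - H) = -138 + ((-96/101 + 121/((-31 + 23) - 33)) - 1*(-236)) = -138 + ((-96*1/101 + 121/(-8 - 33)) + 236) = -138 + ((-96/101 + 121/(-41)) + 236) = -138 + ((-96/101 + 121*(-1/41)) + 236) = -138 + ((-96/101 - 121/41) + 236) = -138 + (-16157/4141 + 236) = -138 + 961119/4141 = 389661/4141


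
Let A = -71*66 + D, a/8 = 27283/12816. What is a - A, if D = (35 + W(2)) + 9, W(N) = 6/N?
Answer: 7458961/1602 ≈ 4656.0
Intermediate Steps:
D = 47 (D = (35 + 6/2) + 9 = (35 + 6*(1/2)) + 9 = (35 + 3) + 9 = 38 + 9 = 47)
a = 27283/1602 (a = 8*(27283/12816) = 27283/1602 ≈ 17.031)
A = -4639 (A = -71*66 + 47 = -4686 + 47 = -4639)
a - A = 27283/1602 - 1*(-4639) = 27283/1602 + 4639 = 7458961/1602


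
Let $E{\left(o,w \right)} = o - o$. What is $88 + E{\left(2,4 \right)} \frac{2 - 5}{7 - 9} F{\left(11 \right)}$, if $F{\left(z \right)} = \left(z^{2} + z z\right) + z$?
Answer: $88$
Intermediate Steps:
$F{\left(z \right)} = z + 2 z^{2}$ ($F{\left(z \right)} = \left(z^{2} + z^{2}\right) + z = 2 z^{2} + z = z + 2 z^{2}$)
$E{\left(o,w \right)} = 0$
$88 + E{\left(2,4 \right)} \frac{2 - 5}{7 - 9} F{\left(11 \right)} = 88 + 0 \frac{2 - 5}{7 - 9} \cdot 11 \left(1 + 2 \cdot 11\right) = 88 + 0 \left(- \frac{3}{-2}\right) 11 \left(1 + 22\right) = 88 + 0 \left(\left(-3\right) \left(- \frac{1}{2}\right)\right) 11 \cdot 23 = 88 + 0 \cdot \frac{3}{2} \cdot 253 = 88 + 0 \cdot 253 = 88 + 0 = 88$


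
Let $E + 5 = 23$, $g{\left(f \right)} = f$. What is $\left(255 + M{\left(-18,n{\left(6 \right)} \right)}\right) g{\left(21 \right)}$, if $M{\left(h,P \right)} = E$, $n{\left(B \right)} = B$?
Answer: $5733$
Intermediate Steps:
$E = 18$ ($E = -5 + 23 = 18$)
$M{\left(h,P \right)} = 18$
$\left(255 + M{\left(-18,n{\left(6 \right)} \right)}\right) g{\left(21 \right)} = \left(255 + 18\right) 21 = 273 \cdot 21 = 5733$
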